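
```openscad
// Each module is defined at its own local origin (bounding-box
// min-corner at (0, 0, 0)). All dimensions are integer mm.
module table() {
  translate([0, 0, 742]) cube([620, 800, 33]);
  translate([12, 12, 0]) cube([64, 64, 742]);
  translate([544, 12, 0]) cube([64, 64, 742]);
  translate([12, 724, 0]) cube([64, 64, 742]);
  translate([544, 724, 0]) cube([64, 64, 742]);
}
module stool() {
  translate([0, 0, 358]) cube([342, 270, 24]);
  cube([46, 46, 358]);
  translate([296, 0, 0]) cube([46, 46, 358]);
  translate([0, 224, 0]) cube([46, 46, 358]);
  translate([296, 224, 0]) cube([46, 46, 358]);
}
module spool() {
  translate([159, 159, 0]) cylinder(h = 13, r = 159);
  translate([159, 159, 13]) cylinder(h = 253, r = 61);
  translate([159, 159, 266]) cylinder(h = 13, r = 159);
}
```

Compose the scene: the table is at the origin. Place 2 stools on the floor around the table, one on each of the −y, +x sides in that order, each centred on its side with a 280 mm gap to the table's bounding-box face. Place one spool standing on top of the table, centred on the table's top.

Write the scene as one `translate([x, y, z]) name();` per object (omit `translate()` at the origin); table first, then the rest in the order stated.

table();
translate([139, -550, 0]) stool();
translate([900, 265, 0]) stool();
translate([151, 241, 775]) spool();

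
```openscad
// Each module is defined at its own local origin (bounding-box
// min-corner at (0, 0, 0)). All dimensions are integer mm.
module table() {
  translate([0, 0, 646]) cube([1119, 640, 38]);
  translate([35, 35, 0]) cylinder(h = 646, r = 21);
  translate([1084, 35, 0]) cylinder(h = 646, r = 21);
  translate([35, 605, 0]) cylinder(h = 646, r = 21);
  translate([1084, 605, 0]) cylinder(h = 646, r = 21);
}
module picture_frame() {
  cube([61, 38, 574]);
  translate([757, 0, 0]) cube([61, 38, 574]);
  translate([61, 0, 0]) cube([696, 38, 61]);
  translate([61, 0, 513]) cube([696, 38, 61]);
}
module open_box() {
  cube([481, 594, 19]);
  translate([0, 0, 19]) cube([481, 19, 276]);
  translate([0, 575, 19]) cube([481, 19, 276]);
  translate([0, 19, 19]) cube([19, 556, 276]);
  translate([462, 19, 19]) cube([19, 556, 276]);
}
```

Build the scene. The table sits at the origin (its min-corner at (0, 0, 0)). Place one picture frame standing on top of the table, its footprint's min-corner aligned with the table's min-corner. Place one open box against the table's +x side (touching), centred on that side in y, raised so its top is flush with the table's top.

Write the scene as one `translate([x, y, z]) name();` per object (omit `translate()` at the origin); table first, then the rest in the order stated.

table();
translate([0, 0, 684]) picture_frame();
translate([1119, 23, 389]) open_box();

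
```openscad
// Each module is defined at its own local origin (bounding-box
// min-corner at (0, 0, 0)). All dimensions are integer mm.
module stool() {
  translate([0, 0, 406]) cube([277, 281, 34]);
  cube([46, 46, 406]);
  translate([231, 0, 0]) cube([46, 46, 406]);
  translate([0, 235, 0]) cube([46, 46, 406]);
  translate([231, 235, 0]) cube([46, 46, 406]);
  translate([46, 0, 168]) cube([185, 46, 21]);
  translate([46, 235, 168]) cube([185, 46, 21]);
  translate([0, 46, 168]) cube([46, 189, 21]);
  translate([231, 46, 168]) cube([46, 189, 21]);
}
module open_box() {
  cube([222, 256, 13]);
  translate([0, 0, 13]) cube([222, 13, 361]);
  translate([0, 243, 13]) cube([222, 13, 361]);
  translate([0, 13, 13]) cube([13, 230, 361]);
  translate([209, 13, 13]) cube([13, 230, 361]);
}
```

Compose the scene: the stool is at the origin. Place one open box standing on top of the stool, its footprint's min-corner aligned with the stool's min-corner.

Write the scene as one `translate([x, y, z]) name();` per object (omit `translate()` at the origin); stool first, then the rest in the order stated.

stool();
translate([0, 0, 440]) open_box();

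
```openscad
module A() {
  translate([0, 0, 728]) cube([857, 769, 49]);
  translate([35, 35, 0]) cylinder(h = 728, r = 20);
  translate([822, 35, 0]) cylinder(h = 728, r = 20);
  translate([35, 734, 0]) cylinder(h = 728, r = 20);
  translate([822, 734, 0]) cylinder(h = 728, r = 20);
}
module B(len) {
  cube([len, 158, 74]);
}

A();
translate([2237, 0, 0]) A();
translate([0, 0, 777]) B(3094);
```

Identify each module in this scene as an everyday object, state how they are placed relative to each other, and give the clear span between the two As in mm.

A is a table. B is a beam. A beam spans the tops of two tables. The clear span between the two tables is 1380 mm.

Second table starts at x = 2237; first ends at x = 857; clear span = 2237 − 857 = 1380 mm.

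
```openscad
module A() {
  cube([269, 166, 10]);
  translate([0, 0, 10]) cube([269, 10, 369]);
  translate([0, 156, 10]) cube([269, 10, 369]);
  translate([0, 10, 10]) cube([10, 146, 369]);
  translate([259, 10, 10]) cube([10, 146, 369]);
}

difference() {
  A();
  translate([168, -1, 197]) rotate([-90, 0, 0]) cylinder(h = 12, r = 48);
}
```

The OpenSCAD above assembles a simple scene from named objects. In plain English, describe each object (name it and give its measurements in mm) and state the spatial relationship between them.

A is an open-topped rectangular box: outside dimensions 269×166×379 mm, with a uniform wall and base thickness of 10 mm. The base is a full 269×166 slab on the floor; four walls sit on top of the base. The front and back walls (the −y and +y sides) span the full width; the two side walls fit between them.

The open box has a circular hole of radius 48 mm through its front wall, centred at (x = 168, z = 197).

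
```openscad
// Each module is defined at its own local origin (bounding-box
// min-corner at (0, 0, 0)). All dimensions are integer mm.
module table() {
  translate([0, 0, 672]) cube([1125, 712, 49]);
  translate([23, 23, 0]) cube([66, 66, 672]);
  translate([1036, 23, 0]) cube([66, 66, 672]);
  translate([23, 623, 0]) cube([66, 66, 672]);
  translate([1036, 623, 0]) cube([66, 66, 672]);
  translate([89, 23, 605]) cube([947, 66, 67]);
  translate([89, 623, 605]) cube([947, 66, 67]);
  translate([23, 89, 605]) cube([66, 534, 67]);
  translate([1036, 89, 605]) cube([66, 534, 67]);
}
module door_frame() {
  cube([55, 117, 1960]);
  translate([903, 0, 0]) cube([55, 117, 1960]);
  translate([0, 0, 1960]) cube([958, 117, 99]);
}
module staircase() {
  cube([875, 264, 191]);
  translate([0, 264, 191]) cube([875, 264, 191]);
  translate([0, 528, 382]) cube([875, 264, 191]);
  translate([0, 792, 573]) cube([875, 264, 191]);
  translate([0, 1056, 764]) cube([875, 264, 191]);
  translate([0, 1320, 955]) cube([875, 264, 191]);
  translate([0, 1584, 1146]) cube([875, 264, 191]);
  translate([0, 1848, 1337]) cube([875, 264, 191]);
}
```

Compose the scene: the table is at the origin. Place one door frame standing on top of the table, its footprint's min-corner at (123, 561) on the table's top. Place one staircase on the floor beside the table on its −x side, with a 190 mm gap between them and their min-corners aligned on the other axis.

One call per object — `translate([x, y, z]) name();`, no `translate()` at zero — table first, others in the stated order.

table();
translate([123, 561, 721]) door_frame();
translate([-1065, 0, 0]) staircase();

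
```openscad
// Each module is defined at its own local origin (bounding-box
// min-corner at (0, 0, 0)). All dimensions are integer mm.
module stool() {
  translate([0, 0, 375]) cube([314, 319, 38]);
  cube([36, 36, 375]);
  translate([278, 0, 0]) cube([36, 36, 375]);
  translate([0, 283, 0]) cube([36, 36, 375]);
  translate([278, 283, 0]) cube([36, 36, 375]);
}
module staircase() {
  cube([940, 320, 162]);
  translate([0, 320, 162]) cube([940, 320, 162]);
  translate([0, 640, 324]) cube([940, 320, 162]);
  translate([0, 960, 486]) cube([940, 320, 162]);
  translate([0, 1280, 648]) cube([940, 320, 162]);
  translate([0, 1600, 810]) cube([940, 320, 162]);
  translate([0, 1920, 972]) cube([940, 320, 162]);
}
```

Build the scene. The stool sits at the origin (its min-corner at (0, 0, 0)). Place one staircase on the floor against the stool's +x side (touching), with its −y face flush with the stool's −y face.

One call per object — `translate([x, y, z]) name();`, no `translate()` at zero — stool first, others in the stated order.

stool();
translate([314, 0, 0]) staircase();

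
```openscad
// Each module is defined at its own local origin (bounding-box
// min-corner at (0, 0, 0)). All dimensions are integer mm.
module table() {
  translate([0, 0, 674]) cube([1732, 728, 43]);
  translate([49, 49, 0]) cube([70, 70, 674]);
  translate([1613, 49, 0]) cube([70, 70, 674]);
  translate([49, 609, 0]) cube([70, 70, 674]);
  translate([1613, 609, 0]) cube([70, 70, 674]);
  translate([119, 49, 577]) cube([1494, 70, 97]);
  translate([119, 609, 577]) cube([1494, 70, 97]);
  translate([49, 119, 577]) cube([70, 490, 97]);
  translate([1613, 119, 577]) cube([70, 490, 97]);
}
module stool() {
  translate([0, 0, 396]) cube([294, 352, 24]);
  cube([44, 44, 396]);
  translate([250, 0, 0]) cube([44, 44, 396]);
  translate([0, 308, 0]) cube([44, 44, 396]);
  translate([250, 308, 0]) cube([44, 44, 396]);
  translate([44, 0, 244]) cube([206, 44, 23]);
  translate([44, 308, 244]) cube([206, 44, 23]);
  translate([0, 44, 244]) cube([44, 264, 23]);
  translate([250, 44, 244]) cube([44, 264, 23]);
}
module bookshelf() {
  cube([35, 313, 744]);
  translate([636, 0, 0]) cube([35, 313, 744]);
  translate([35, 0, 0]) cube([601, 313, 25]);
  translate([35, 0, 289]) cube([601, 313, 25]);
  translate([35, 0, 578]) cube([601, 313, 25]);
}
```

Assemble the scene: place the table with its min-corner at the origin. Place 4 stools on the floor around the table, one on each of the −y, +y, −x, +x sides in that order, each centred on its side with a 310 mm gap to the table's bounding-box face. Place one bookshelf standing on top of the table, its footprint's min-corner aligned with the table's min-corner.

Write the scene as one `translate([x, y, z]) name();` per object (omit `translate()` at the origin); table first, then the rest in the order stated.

table();
translate([719, -662, 0]) stool();
translate([719, 1038, 0]) stool();
translate([-604, 188, 0]) stool();
translate([2042, 188, 0]) stool();
translate([0, 0, 717]) bookshelf();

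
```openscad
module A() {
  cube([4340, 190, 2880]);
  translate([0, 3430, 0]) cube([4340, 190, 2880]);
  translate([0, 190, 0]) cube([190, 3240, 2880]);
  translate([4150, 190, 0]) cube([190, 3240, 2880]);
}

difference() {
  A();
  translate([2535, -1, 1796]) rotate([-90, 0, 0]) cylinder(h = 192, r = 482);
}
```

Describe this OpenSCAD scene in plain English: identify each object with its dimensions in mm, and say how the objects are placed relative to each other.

A is the wall frame of a small rectangular building: four walls, each 2880 mm tall and 190 mm thick, enclosing a footprint 4340 mm (x) by 3620 mm (y) outside-to-outside, with no floor or roof. The front and back walls (the −y and +y sides) span the full width; the two side walls fit between them.

The house frame has a circular hole of radius 482 mm through its front wall, centred at (x = 2535, z = 1796).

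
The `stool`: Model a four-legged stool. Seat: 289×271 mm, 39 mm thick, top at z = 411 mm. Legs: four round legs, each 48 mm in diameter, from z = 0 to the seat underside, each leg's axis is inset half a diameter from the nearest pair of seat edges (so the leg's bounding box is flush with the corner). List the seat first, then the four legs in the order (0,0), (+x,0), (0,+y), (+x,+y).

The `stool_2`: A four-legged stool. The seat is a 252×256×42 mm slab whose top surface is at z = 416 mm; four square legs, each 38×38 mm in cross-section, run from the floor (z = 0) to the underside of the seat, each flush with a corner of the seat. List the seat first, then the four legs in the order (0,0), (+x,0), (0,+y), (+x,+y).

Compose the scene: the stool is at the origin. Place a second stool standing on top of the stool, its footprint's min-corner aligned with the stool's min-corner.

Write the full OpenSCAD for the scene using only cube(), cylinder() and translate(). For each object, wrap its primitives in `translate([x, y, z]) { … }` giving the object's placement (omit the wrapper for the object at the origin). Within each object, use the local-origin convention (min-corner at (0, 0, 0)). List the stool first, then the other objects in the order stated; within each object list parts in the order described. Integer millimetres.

translate([0, 0, 372]) cube([289, 271, 39]);
translate([24, 24, 0]) cylinder(h = 372, r = 24);
translate([265, 24, 0]) cylinder(h = 372, r = 24);
translate([24, 247, 0]) cylinder(h = 372, r = 24);
translate([265, 247, 0]) cylinder(h = 372, r = 24);
translate([0, 0, 411]) {
  translate([0, 0, 374]) cube([252, 256, 42]);
  cube([38, 38, 374]);
  translate([214, 0, 0]) cube([38, 38, 374]);
  translate([0, 218, 0]) cube([38, 38, 374]);
  translate([214, 218, 0]) cube([38, 38, 374]);
}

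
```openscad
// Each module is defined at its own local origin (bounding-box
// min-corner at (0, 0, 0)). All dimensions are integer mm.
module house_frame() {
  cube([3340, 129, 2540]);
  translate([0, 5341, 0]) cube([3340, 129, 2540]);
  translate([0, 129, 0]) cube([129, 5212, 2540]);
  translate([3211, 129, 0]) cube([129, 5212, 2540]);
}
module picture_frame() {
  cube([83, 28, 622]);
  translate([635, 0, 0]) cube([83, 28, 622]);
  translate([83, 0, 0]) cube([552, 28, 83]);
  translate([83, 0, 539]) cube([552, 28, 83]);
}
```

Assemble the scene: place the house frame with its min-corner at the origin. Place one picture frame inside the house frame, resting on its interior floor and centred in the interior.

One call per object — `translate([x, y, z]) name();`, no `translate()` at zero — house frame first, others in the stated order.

house_frame();
translate([1311, 2721, 0]) picture_frame();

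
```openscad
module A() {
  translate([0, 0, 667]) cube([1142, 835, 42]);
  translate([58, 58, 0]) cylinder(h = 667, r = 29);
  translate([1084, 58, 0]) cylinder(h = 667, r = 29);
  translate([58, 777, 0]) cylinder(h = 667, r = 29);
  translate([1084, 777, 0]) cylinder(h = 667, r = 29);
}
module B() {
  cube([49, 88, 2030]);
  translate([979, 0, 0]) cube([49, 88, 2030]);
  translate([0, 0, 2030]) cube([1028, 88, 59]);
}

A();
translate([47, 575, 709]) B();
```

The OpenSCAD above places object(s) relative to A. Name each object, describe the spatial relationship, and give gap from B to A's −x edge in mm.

A is a table. B is a door frame. The door frame is on top of the table. The gap from the door frame to the table's −x edge is 47 mm.

The door frame's min-x is at 47; the table's min-x is 0; gap = 47 mm.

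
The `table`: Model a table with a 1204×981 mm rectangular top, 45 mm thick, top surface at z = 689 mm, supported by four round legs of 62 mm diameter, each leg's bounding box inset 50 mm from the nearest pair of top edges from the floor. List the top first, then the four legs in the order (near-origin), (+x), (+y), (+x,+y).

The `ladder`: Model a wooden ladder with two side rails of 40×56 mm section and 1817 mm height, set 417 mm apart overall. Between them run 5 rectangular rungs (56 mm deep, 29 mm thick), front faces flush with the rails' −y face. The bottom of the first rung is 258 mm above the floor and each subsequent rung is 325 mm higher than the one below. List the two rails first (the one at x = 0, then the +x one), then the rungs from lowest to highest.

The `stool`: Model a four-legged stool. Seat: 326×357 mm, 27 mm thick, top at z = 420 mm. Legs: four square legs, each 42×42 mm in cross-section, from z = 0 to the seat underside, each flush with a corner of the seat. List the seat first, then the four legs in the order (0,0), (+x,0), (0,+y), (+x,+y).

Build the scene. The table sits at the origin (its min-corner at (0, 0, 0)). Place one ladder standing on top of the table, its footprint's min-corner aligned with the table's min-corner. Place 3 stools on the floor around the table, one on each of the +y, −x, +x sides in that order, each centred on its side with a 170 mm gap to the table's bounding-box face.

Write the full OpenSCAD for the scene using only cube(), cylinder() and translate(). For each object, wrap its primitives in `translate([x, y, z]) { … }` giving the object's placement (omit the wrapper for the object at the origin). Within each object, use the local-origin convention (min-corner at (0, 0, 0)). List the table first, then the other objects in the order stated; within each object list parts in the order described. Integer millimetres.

translate([0, 0, 644]) cube([1204, 981, 45]);
translate([81, 81, 0]) cylinder(h = 644, r = 31);
translate([1123, 81, 0]) cylinder(h = 644, r = 31);
translate([81, 900, 0]) cylinder(h = 644, r = 31);
translate([1123, 900, 0]) cylinder(h = 644, r = 31);
translate([0, 0, 689]) {
  cube([40, 56, 1817]);
  translate([377, 0, 0]) cube([40, 56, 1817]);
  translate([40, 0, 258]) cube([337, 56, 29]);
  translate([40, 0, 583]) cube([337, 56, 29]);
  translate([40, 0, 908]) cube([337, 56, 29]);
  translate([40, 0, 1233]) cube([337, 56, 29]);
  translate([40, 0, 1558]) cube([337, 56, 29]);
}
translate([439, 1151, 0]) {
  translate([0, 0, 393]) cube([326, 357, 27]);
  cube([42, 42, 393]);
  translate([284, 0, 0]) cube([42, 42, 393]);
  translate([0, 315, 0]) cube([42, 42, 393]);
  translate([284, 315, 0]) cube([42, 42, 393]);
}
translate([-496, 312, 0]) {
  translate([0, 0, 393]) cube([326, 357, 27]);
  cube([42, 42, 393]);
  translate([284, 0, 0]) cube([42, 42, 393]);
  translate([0, 315, 0]) cube([42, 42, 393]);
  translate([284, 315, 0]) cube([42, 42, 393]);
}
translate([1374, 312, 0]) {
  translate([0, 0, 393]) cube([326, 357, 27]);
  cube([42, 42, 393]);
  translate([284, 0, 0]) cube([42, 42, 393]);
  translate([0, 315, 0]) cube([42, 42, 393]);
  translate([284, 315, 0]) cube([42, 42, 393]);
}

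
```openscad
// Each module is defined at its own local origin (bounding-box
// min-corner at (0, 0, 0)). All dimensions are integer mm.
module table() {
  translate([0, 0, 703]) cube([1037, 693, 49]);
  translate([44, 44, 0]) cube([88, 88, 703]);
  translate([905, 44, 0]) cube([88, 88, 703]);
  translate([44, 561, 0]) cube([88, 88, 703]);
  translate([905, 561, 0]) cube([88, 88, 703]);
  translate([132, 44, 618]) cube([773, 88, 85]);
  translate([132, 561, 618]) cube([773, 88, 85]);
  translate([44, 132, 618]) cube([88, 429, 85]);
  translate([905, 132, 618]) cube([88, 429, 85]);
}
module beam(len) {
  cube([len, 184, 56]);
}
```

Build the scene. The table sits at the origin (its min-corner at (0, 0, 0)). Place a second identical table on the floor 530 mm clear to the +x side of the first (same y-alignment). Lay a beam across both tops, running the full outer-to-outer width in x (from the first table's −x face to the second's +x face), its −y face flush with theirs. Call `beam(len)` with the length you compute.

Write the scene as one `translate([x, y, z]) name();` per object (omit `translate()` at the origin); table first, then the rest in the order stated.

table();
translate([1567, 0, 0]) table();
translate([0, 0, 752]) beam(2604);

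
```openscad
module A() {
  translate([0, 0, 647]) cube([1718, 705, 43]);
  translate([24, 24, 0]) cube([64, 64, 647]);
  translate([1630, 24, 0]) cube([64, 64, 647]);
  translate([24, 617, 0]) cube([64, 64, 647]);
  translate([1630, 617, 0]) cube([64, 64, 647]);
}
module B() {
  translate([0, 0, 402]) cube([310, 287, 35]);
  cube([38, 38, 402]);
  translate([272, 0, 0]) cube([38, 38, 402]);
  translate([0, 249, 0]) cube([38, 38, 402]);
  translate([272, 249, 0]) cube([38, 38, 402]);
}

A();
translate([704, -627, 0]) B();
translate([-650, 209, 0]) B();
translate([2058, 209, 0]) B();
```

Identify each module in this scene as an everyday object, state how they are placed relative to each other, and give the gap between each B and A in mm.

Each stool's nearest face is 340 mm from the table's bounding box.

A is a table. B is a stool. Three stools sit around the table at the −y, −x, +x sides. The gap between each stool and the table is 340 mm.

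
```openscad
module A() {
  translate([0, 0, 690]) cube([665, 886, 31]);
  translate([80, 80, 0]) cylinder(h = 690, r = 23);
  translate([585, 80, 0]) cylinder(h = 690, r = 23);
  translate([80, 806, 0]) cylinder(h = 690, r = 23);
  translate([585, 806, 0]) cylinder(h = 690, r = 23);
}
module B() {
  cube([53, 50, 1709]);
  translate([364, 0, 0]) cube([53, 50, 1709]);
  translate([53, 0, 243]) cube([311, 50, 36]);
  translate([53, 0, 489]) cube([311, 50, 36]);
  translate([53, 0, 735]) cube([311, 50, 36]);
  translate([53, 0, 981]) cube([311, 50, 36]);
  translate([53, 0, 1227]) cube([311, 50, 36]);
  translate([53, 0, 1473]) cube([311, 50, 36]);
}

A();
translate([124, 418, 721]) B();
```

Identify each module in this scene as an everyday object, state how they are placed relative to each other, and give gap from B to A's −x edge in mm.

The ladder's min-x is at 124; the table's min-x is 0; gap = 124 mm.

A is a table. B is a ladder. The ladder is on top of the table, centred. The gap from the ladder to the table's −x edge is 124 mm.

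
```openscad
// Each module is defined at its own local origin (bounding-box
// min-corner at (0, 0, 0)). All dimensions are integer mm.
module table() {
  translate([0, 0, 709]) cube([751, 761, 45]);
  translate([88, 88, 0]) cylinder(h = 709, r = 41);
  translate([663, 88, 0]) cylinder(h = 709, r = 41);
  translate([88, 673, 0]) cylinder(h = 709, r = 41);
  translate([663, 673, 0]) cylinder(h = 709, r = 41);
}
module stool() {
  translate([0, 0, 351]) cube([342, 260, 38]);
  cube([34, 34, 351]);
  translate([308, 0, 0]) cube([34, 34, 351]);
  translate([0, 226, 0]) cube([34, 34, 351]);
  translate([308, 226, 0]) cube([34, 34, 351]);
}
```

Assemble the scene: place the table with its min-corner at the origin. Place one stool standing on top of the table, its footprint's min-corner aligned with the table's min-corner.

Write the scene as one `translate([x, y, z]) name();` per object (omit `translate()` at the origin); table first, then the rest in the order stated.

table();
translate([0, 0, 754]) stool();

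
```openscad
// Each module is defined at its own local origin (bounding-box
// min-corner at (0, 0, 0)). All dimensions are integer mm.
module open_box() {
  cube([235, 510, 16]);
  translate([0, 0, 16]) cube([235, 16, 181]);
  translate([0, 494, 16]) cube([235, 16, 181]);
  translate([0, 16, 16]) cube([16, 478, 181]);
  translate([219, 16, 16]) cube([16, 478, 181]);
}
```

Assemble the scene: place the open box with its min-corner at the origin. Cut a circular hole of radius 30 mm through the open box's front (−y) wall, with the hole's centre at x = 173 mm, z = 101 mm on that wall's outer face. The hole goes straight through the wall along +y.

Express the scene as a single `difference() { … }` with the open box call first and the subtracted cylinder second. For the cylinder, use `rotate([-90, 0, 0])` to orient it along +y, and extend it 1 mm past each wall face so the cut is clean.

difference() {
  open_box();
  translate([173, -1, 101]) rotate([-90, 0, 0]) cylinder(h = 18, r = 30);
}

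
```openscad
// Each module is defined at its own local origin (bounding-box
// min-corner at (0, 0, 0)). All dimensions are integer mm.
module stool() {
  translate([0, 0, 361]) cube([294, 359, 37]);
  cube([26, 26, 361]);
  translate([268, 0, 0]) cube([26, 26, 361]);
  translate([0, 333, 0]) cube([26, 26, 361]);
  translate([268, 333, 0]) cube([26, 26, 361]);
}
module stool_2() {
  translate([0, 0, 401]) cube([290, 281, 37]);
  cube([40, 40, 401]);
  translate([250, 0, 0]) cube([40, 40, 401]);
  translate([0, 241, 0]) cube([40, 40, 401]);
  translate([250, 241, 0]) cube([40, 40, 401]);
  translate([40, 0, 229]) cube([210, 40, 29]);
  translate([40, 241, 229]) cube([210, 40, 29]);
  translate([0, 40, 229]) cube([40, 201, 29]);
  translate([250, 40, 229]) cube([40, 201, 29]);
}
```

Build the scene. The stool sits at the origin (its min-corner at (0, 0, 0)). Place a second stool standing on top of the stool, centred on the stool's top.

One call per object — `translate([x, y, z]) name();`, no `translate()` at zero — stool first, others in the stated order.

stool();
translate([2, 39, 398]) stool_2();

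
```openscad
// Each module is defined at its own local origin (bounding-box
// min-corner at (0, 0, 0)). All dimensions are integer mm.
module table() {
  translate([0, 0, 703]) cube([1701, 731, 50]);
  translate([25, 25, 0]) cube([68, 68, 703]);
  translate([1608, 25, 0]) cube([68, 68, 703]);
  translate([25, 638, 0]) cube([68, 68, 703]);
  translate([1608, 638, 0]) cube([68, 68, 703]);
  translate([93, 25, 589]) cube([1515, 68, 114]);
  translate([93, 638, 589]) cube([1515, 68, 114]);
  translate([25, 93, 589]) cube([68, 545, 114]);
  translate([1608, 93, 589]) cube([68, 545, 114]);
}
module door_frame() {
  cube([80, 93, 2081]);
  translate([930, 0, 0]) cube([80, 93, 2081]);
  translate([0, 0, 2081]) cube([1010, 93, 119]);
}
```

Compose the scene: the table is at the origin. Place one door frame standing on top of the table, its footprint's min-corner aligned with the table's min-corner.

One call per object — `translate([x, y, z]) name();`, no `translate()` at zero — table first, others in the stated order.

table();
translate([0, 0, 753]) door_frame();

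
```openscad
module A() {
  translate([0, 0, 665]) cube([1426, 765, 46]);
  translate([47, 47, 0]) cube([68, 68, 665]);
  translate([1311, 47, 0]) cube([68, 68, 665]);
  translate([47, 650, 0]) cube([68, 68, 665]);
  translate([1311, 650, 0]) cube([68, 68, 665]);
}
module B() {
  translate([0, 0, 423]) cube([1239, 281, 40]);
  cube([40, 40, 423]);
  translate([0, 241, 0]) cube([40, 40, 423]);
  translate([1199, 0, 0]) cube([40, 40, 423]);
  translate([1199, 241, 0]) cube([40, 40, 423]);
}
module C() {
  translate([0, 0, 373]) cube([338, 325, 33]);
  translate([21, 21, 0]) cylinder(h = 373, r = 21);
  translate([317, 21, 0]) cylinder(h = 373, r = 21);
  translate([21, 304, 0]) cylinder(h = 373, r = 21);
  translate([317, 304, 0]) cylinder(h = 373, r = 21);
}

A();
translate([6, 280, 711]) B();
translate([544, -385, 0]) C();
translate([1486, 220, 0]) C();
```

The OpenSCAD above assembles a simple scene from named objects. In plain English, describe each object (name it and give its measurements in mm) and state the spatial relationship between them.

A is a table with a 1426×765 mm rectangular top, 46 mm thick, top surface at z = 711 mm, supported by four 68×68 mm square legs, each inset 47 mm from the nearest pair of top edges, running from the floor.

B is a bench: a 1239×281 mm seat slab, 40 mm thick, top at z = 463 mm, on four 40×40 mm square legs flush with the seat corners and standing on z = 0.

C is a four-legged stool. The seat is 338×325 mm, 33 mm thick, top at z = 406 mm. It stands on four round legs, each 42 mm in diameter, from z = 0 to the seat underside, each leg's axis is inset half a diameter from the nearest pair of seat edges (so the leg's bounding box is flush with the corner).

The bench is on top of the table. Two stools sit around the table at the −y, +x sides.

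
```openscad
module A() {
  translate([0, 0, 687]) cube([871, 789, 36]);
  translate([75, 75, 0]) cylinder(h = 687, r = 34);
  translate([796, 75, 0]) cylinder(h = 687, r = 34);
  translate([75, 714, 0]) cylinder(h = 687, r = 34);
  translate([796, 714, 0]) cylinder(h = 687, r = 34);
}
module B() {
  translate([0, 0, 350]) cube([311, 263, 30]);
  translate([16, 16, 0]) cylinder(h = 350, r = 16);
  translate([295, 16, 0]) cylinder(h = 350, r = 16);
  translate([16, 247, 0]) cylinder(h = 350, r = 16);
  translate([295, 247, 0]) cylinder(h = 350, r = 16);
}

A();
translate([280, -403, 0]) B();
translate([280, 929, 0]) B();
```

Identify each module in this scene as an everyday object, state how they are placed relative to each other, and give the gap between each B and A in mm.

A is a table. B is a stool. Two stools sit around the table at the −y, +y sides. The gap between each stool and the table is 140 mm.

Each stool's nearest face is 140 mm from the table's bounding box.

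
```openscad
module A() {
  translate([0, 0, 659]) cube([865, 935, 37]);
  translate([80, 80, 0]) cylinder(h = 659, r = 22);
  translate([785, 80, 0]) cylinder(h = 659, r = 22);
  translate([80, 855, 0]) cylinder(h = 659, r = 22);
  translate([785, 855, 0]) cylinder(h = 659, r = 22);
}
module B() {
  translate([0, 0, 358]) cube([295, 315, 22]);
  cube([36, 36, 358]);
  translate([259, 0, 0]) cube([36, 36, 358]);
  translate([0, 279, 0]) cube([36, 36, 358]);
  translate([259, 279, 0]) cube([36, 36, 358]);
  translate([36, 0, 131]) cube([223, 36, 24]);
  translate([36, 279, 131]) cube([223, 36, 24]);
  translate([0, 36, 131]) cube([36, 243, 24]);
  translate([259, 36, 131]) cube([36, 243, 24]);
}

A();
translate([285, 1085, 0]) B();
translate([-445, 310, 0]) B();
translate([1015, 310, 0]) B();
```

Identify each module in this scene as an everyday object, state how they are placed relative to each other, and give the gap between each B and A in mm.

A is a table. B is a stool. Three stools sit around the table at the +y, −x, +x sides. The gap between each stool and the table is 150 mm.

Each stool's nearest face is 150 mm from the table's bounding box.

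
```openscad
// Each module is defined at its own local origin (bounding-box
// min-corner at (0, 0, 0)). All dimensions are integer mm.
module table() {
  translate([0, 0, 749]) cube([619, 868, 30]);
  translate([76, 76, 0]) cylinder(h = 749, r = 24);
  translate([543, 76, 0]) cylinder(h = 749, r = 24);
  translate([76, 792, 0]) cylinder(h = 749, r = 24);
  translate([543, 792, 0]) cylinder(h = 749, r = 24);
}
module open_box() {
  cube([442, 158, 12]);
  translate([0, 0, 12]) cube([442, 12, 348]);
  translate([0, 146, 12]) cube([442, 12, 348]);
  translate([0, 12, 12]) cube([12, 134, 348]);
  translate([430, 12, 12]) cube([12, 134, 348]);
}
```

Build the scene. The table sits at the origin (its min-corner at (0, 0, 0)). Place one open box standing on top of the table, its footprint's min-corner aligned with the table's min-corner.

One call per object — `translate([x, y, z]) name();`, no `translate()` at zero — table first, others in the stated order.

table();
translate([0, 0, 779]) open_box();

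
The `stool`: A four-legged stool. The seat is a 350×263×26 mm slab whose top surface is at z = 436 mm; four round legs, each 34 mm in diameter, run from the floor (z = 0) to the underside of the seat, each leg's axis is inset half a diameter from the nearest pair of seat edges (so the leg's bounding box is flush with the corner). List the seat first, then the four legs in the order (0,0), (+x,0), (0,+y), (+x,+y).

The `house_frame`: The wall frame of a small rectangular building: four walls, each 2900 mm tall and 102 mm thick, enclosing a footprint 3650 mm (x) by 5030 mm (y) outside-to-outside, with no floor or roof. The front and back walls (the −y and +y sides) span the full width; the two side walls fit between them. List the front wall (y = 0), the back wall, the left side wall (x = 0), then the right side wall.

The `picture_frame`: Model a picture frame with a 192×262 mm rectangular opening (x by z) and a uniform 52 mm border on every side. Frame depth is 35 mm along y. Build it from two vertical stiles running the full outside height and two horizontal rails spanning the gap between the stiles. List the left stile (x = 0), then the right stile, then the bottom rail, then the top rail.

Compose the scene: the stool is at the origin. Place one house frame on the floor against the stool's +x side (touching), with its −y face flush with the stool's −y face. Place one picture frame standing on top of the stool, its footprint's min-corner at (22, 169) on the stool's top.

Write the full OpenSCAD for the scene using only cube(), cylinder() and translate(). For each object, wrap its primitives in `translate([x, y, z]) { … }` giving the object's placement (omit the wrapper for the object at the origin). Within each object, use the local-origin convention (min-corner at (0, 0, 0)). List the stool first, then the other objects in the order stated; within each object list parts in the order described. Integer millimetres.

translate([0, 0, 410]) cube([350, 263, 26]);
translate([17, 17, 0]) cylinder(h = 410, r = 17);
translate([333, 17, 0]) cylinder(h = 410, r = 17);
translate([17, 246, 0]) cylinder(h = 410, r = 17);
translate([333, 246, 0]) cylinder(h = 410, r = 17);
translate([350, 0, 0]) {
  cube([3650, 102, 2900]);
  translate([0, 4928, 0]) cube([3650, 102, 2900]);
  translate([0, 102, 0]) cube([102, 4826, 2900]);
  translate([3548, 102, 0]) cube([102, 4826, 2900]);
}
translate([22, 169, 436]) {
  cube([52, 35, 366]);
  translate([244, 0, 0]) cube([52, 35, 366]);
  translate([52, 0, 0]) cube([192, 35, 52]);
  translate([52, 0, 314]) cube([192, 35, 52]);
}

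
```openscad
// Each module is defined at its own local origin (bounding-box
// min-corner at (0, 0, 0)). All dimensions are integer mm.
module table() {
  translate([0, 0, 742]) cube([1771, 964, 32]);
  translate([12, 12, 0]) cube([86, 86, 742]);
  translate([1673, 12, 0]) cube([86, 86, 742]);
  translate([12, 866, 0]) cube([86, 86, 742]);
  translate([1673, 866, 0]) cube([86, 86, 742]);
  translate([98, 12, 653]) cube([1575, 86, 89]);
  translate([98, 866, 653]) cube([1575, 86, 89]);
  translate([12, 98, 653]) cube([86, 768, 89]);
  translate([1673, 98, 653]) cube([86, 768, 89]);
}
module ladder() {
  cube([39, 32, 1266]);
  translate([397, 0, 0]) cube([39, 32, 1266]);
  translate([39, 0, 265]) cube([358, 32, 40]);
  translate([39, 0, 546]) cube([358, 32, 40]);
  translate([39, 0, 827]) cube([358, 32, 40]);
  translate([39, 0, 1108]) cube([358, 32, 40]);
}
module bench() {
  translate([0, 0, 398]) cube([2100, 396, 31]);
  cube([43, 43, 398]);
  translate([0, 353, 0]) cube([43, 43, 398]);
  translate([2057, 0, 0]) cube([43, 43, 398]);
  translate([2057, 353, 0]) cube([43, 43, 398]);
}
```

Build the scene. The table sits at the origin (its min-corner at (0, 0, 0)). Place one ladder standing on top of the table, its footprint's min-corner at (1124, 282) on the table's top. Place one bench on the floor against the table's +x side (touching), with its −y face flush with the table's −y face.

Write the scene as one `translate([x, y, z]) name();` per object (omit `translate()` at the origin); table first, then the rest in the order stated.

table();
translate([1124, 282, 774]) ladder();
translate([1771, 0, 0]) bench();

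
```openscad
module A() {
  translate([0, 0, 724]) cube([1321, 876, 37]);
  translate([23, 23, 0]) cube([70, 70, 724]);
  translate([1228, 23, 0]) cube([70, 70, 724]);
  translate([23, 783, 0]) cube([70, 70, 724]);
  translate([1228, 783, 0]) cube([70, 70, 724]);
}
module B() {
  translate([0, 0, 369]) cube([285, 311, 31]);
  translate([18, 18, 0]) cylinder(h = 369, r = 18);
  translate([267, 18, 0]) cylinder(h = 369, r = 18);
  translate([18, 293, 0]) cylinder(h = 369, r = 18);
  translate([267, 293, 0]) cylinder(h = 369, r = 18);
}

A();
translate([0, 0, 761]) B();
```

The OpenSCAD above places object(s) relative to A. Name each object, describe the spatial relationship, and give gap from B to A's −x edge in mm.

A is a table. B is a stool. The stool is on top of the table. The gap from the stool to the table's −x edge is 0 mm.

The stool's min-x is at 0; the table's min-x is 0; gap = 0 mm.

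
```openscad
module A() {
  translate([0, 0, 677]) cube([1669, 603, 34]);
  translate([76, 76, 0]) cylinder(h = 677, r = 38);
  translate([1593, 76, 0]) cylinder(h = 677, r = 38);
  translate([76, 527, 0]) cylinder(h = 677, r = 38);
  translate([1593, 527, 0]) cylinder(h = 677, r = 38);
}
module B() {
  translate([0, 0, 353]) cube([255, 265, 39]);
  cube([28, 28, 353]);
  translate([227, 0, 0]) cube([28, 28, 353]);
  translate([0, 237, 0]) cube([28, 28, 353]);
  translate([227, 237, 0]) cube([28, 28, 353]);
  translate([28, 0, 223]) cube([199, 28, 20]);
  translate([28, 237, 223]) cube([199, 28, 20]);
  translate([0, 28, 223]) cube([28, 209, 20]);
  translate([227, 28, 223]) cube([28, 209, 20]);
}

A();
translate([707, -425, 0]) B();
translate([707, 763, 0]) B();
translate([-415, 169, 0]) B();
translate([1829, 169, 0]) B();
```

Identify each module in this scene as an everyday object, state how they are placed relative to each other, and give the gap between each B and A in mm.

A is a table. B is a stool. Four stools sit around the table at the −y, +y, −x, +x sides. The gap between each stool and the table is 160 mm.

Each stool's nearest face is 160 mm from the table's bounding box.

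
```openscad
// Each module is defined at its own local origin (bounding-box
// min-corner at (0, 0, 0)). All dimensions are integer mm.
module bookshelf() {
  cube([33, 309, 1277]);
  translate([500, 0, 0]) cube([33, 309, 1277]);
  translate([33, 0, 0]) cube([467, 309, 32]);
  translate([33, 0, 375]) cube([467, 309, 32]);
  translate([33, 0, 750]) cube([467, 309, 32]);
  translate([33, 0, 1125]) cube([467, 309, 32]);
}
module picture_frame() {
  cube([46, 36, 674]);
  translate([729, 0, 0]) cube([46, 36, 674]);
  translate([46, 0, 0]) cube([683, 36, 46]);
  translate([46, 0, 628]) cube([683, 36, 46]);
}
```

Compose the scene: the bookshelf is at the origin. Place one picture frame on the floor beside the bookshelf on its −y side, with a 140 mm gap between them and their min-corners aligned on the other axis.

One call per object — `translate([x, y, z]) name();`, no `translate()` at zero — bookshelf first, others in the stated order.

bookshelf();
translate([0, -176, 0]) picture_frame();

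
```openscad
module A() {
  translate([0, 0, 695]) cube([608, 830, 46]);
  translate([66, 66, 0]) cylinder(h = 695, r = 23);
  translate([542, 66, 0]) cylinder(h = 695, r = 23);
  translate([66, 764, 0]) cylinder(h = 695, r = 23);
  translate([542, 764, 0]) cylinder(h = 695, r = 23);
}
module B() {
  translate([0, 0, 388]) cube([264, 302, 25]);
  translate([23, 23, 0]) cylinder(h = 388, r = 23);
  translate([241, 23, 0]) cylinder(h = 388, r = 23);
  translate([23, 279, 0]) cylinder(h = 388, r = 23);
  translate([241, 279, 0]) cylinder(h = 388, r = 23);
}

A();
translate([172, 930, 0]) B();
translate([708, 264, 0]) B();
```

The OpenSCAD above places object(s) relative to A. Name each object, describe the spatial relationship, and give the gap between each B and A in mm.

A is a table. B is a stool. Two stools sit around the table at the +y, +x sides. The gap between each stool and the table is 100 mm.

Each stool's nearest face is 100 mm from the table's bounding box.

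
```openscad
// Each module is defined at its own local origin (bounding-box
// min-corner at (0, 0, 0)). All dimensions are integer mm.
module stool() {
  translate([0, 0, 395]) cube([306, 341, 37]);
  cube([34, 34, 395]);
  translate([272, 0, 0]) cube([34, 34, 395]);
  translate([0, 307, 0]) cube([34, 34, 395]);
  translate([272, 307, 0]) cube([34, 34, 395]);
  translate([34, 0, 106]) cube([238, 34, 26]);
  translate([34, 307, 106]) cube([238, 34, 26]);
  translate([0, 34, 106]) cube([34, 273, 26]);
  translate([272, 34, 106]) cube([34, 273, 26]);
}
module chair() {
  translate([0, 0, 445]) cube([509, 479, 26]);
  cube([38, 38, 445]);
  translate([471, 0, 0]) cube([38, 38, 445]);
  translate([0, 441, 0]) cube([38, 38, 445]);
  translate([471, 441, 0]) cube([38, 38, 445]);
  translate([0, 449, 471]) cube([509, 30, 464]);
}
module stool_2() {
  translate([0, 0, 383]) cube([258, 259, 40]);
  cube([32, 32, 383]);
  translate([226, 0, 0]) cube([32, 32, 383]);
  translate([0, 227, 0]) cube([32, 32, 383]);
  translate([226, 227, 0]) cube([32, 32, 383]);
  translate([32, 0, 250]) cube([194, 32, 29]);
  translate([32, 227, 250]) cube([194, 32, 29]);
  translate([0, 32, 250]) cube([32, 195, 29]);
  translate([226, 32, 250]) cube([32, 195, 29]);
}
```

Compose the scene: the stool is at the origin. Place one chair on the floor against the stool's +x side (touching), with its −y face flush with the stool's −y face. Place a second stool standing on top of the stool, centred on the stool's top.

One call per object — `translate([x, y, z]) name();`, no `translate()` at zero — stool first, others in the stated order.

stool();
translate([306, 0, 0]) chair();
translate([24, 41, 432]) stool_2();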